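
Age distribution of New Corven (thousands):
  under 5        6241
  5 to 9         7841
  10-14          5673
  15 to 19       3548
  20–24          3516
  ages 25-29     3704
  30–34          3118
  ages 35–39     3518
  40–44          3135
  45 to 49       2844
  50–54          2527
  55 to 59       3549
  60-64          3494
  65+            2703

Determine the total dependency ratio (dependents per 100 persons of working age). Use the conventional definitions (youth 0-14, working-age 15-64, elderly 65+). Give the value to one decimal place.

0–14: 6241 + 7841 + 5673 = 19755
15–64: 3548 + 3516 + 3704 + 3118 + 3518 + 3135 + 2844 + 2527 + 3549 + 3494 = 32953
65+: 2703
Total dependency ratio = (19755 + 2703) / 32953 × 100 = 22458 / 32953 × 100 = 68.2

Total dependency ratio: 68.2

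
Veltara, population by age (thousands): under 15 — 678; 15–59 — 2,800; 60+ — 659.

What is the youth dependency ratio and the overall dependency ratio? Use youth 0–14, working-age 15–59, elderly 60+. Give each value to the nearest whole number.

Youth dependency ratio: 24
Total dependency ratio: 48

Youth dependency ratio = 678 / 2,800 × 100 = 24
Total dependency ratio = (678 + 659) / 2,800 × 100 = 1,337 / 2,800 × 100 = 48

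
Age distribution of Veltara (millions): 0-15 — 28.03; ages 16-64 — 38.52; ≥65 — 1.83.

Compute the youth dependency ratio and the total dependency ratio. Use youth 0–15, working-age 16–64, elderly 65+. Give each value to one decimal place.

Youth dependency ratio = 28.03 / 38.52 × 100 = 72.8
Total dependency ratio = (28.03 + 1.83) / 38.52 × 100 = 29.86 / 38.52 × 100 = 77.5

Youth dependency ratio: 72.8
Total dependency ratio: 77.5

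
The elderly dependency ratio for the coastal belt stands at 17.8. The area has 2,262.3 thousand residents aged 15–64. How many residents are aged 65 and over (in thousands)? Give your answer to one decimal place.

Old-age dependency ratio = elderly / working-age × 100
17.8 = E / 2,262.3 × 100
⇒ 402.7

Aged 65 and over: 402.7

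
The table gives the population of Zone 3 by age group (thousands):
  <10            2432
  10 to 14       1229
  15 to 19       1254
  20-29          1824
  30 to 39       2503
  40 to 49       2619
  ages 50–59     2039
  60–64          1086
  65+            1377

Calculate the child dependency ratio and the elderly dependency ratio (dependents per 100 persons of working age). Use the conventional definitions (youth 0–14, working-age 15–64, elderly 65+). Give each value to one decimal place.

0–14: 2432 + 1229 = 3661
15–64: 1254 + 1824 + 2503 + 2619 + 2039 + 1086 = 11325
65+: 1377
Youth dependency ratio = 3661 / 11325 × 100 = 32.3
Old-age dependency ratio = 1377 / 11325 × 100 = 12.2

Youth dependency ratio: 32.3
Old-age dependency ratio: 12.2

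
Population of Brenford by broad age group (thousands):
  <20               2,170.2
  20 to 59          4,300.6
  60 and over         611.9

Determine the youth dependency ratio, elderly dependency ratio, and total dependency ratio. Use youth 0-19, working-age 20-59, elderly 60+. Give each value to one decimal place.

Youth dependency ratio: 50.5
Old-age dependency ratio: 14.2
Total dependency ratio: 64.7

Youth dependency ratio = 2,170.2 / 4,300.6 × 100 = 50.5
Old-age dependency ratio = 611.9 / 4,300.6 × 100 = 14.2
Total dependency ratio = (2,170.2 + 611.9) / 4,300.6 × 100 = 2,782.1 / 4,300.6 × 100 = 64.7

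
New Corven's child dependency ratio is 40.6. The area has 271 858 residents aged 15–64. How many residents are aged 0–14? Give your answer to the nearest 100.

Aged 0–14: 110 400

Youth dependency ratio = youth / working-age × 100
40.6 = Y / 271 858 × 100
⇒ 110 400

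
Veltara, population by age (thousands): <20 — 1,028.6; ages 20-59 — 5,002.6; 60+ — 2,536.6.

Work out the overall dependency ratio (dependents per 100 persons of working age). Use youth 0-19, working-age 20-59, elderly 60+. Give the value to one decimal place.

Total dependency ratio = (1,028.6 + 2,536.6) / 5,002.6 × 100 = 3,565.2 / 5,002.6 × 100 = 71.3

Total dependency ratio: 71.3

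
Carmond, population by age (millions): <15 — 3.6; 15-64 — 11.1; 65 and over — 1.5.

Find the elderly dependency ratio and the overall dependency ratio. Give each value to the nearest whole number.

Old-age dependency ratio: 14
Total dependency ratio: 46

Old-age dependency ratio = 1.5 / 11.1 × 100 = 14
Total dependency ratio = (3.6 + 1.5) / 11.1 × 100 = 5.1 / 11.1 × 100 = 46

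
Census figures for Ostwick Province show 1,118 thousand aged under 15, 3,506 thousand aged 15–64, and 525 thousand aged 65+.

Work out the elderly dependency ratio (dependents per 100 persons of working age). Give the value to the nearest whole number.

Old-age dependency ratio = 525 / 3,506 × 100 = 15

Old-age dependency ratio: 15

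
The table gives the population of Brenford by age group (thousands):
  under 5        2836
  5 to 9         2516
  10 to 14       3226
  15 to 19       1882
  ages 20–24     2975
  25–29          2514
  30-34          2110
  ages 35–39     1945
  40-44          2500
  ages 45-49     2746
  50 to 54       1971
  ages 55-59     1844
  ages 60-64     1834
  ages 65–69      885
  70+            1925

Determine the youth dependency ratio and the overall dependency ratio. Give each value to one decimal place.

0–14: 2836 + 2516 + 3226 = 8578
15–64: 1882 + 2975 + 2514 + 2110 + 1945 + 2500 + 2746 + 1971 + 1844 + 1834 = 22321
65+: 885 + 1925 = 2810
Youth dependency ratio = 8578 / 22321 × 100 = 38.4
Total dependency ratio = (8578 + 2810) / 22321 × 100 = 11388 / 22321 × 100 = 51.0

Youth dependency ratio: 38.4
Total dependency ratio: 51.0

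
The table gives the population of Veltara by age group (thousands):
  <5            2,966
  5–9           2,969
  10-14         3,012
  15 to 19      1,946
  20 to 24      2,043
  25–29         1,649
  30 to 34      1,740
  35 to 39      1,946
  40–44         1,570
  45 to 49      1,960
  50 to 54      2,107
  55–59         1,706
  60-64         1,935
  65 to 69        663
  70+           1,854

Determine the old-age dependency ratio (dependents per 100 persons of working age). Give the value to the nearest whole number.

0–14: 2,966 + 2,969 + 3,012 = 8,947
15–64: 1,946 + 2,043 + 1,649 + 1,740 + 1,946 + 1,570 + 1,960 + 2,107 + 1,706 + 1,935 = 18,602
65+: 663 + 1,854 = 2,517
Old-age dependency ratio = 2,517 / 18,602 × 100 = 14

Old-age dependency ratio: 14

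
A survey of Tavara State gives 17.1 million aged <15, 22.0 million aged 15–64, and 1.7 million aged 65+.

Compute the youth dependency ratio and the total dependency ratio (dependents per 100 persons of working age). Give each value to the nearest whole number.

Youth dependency ratio = 17.1 / 22.0 × 100 = 78
Total dependency ratio = (17.1 + 1.7) / 22.0 × 100 = 18.8 / 22.0 × 100 = 85

Youth dependency ratio: 78
Total dependency ratio: 85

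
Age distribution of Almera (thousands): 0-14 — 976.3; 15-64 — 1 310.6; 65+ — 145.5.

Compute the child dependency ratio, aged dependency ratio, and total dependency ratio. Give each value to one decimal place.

Youth dependency ratio: 74.5
Old-age dependency ratio: 11.1
Total dependency ratio: 85.6

Youth dependency ratio = 976.3 / 1 310.6 × 100 = 74.5
Old-age dependency ratio = 145.5 / 1 310.6 × 100 = 11.1
Total dependency ratio = (976.3 + 145.5) / 1 310.6 × 100 = 1 121.8 / 1 310.6 × 100 = 85.6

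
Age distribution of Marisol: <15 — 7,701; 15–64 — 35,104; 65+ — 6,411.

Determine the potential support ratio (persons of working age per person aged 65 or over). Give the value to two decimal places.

Potential support ratio: 5.48

Potential support ratio = 35,104 / 6,411 = 5.48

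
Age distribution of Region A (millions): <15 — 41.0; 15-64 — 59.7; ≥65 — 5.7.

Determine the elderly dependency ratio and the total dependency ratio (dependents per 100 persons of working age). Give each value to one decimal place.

Old-age dependency ratio = 5.7 / 59.7 × 100 = 9.5
Total dependency ratio = (41.0 + 5.7) / 59.7 × 100 = 46.7 / 59.7 × 100 = 78.2

Old-age dependency ratio: 9.5
Total dependency ratio: 78.2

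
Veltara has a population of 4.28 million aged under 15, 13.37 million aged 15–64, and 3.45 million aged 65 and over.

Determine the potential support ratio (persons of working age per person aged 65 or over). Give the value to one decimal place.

Potential support ratio = 13.37 / 3.45 = 3.9

Potential support ratio: 3.9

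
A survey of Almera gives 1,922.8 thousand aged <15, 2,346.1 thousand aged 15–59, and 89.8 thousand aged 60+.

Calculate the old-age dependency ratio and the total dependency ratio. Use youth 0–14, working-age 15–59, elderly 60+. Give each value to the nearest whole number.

Old-age dependency ratio: 4
Total dependency ratio: 86

Old-age dependency ratio = 89.8 / 2,346.1 × 100 = 4
Total dependency ratio = (1,922.8 + 89.8) / 2,346.1 × 100 = 2,012.6 / 2,346.1 × 100 = 86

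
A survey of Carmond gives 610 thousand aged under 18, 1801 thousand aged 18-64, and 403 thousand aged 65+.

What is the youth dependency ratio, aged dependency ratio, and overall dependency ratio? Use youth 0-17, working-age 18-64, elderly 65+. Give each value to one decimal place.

Youth dependency ratio = 610 / 1801 × 100 = 33.9
Old-age dependency ratio = 403 / 1801 × 100 = 22.4
Total dependency ratio = (610 + 403) / 1801 × 100 = 1013 / 1801 × 100 = 56.2

Youth dependency ratio: 33.9
Old-age dependency ratio: 22.4
Total dependency ratio: 56.2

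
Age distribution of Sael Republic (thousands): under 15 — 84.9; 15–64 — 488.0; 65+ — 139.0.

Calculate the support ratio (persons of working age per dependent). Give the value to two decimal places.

Support ratio: 2.18

Support ratio = 488.0 / (84.9 + 139.0) = 488.0 / 223.9 = 2.18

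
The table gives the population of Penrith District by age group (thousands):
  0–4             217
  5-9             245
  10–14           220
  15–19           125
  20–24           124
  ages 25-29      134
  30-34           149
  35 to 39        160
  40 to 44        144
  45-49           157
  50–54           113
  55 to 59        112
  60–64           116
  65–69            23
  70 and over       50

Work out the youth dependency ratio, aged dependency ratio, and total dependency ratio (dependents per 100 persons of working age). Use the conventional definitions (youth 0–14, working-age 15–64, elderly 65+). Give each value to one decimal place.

Youth dependency ratio: 51.1
Old-age dependency ratio: 5.5
Total dependency ratio: 56.6

0–14: 217 + 245 + 220 = 682
15–64: 125 + 124 + 134 + 149 + 160 + 144 + 157 + 113 + 112 + 116 = 1 334
65+: 23 + 50 = 73
Youth dependency ratio = 682 / 1 334 × 100 = 51.1
Old-age dependency ratio = 73 / 1 334 × 100 = 5.5
Total dependency ratio = (682 + 73) / 1 334 × 100 = 755 / 1 334 × 100 = 56.6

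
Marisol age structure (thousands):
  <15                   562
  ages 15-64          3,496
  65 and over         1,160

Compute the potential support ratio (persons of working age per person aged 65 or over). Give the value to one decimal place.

Potential support ratio = 3,496 / 1,160 = 3.0

Potential support ratio: 3.0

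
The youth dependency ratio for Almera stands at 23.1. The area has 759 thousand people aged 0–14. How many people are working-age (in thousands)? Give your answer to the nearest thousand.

Working-age: 3 286

Youth dependency ratio = youth / working-age × 100
23.1 = 759 / W × 100
⇒ 3 286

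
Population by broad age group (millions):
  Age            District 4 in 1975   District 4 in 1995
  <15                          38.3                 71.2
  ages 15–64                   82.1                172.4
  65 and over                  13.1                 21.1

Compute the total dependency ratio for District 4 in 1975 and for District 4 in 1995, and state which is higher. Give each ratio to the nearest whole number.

District 4 in 1975: (38.3 + 13.1) / 82.1 × 100 = 51.4 / 82.1 × 100 = 63
District 4 in 1995: (71.2 + 21.1) / 172.4 × 100 = 92.3 / 172.4 × 100 = 54

District 4 in 1975: 63
District 4 in 1995: 54
Higher: District 4 in 1975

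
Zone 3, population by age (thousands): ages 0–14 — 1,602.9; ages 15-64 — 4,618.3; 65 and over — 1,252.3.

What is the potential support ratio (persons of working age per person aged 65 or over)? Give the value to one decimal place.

Potential support ratio = 4,618.3 / 1,252.3 = 3.7

Potential support ratio: 3.7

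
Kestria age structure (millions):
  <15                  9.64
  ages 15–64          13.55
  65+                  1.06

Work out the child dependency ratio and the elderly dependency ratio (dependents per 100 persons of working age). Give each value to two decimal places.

Youth dependency ratio = 9.64 / 13.55 × 100 = 71.14
Old-age dependency ratio = 1.06 / 13.55 × 100 = 7.82

Youth dependency ratio: 71.14
Old-age dependency ratio: 7.82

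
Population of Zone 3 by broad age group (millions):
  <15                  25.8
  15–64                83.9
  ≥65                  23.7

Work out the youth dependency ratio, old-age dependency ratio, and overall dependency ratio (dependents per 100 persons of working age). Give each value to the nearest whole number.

Youth dependency ratio: 31
Old-age dependency ratio: 28
Total dependency ratio: 59

Youth dependency ratio = 25.8 / 83.9 × 100 = 31
Old-age dependency ratio = 23.7 / 83.9 × 100 = 28
Total dependency ratio = (25.8 + 23.7) / 83.9 × 100 = 49.5 / 83.9 × 100 = 59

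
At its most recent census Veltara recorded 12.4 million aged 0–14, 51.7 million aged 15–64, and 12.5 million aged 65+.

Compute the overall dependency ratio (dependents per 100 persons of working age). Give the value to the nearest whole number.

Total dependency ratio: 48

Total dependency ratio = (12.4 + 12.5) / 51.7 × 100 = 24.9 / 51.7 × 100 = 48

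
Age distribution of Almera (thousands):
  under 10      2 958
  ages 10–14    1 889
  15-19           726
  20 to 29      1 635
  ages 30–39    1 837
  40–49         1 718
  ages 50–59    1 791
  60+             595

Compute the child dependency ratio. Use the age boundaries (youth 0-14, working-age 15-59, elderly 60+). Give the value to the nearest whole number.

0–14: 2 958 + 1 889 = 4 847
15–59: 726 + 1 635 + 1 837 + 1 718 + 1 791 = 7 707
60+: 595
Youth dependency ratio = 4 847 / 7 707 × 100 = 63

Youth dependency ratio: 63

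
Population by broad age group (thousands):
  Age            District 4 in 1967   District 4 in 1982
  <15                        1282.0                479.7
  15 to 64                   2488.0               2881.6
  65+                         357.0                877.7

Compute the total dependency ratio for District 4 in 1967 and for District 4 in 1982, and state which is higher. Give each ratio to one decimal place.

District 4 in 1967: (1282.0 + 357.0) / 2488.0 × 100 = 1639.0 / 2488.0 × 100 = 65.9
District 4 in 1982: (479.7 + 877.7) / 2881.6 × 100 = 1357.4 / 2881.6 × 100 = 47.1

District 4 in 1967: 65.9
District 4 in 1982: 47.1
Higher: District 4 in 1967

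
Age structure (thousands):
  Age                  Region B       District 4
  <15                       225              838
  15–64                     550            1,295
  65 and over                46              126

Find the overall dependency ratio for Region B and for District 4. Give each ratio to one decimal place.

Region B: 49.3
District 4: 74.4

Region B: (225 + 46) / 550 × 100 = 271 / 550 × 100 = 49.3
District 4: (838 + 126) / 1,295 × 100 = 964 / 1,295 × 100 = 74.4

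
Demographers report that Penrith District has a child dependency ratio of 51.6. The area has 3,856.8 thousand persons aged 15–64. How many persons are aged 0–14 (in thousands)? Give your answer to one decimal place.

Youth dependency ratio = youth / working-age × 100
51.6 = Y / 3,856.8 × 100
⇒ 1,990.1

Aged 0–14: 1,990.1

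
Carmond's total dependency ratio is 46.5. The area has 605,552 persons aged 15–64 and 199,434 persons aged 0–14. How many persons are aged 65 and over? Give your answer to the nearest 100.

Total dependency ratio = (youth + elderly) / working-age × 100
46.5 = (199,434 + E) / 605,552 × 100
⇒ 82,100

Aged 65 and over: 82,100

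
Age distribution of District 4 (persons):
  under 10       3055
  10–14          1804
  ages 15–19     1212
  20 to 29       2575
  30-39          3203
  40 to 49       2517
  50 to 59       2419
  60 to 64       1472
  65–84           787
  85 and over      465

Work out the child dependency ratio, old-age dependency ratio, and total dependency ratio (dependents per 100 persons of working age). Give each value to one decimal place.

Youth dependency ratio: 36.3
Old-age dependency ratio: 9.3
Total dependency ratio: 45.6

0–14: 3055 + 1804 = 4859
15–64: 1212 + 2575 + 3203 + 2517 + 2419 + 1472 = 13398
65+: 787 + 465 = 1252
Youth dependency ratio = 4859 / 13398 × 100 = 36.3
Old-age dependency ratio = 1252 / 13398 × 100 = 9.3
Total dependency ratio = (4859 + 1252) / 13398 × 100 = 6111 / 13398 × 100 = 45.6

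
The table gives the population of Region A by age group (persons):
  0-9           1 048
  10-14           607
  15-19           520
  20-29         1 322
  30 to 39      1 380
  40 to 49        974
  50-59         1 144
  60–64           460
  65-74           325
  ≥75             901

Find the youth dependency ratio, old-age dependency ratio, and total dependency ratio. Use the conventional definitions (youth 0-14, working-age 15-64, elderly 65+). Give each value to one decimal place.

Youth dependency ratio: 28.5
Old-age dependency ratio: 21.1
Total dependency ratio: 49.7

0–14: 1 048 + 607 = 1 655
15–64: 520 + 1 322 + 1 380 + 974 + 1 144 + 460 = 5 800
65+: 325 + 901 = 1 226
Youth dependency ratio = 1 655 / 5 800 × 100 = 28.5
Old-age dependency ratio = 1 226 / 5 800 × 100 = 21.1
Total dependency ratio = (1 655 + 1 226) / 5 800 × 100 = 2 881 / 5 800 × 100 = 49.7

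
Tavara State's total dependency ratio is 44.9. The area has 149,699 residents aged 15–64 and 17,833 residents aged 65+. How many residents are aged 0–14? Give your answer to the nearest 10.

Aged 0–14: 49,380

Total dependency ratio = (youth + elderly) / working-age × 100
44.9 = (Y + 17,833) / 149,699 × 100
⇒ 49,380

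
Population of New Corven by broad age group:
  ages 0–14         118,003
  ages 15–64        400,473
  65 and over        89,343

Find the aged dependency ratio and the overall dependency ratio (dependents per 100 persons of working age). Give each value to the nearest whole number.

Old-age dependency ratio: 22
Total dependency ratio: 52

Old-age dependency ratio = 89,343 / 400,473 × 100 = 22
Total dependency ratio = (118,003 + 89,343) / 400,473 × 100 = 207,346 / 400,473 × 100 = 52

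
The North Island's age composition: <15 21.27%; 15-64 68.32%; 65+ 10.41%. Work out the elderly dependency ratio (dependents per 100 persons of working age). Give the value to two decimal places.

Old-age dependency ratio: 15.24

Old-age dependency ratio = 10.41 / 68.32 × 100 = 15.24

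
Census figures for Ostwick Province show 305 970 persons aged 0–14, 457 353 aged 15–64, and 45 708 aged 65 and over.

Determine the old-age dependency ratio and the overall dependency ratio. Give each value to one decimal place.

Old-age dependency ratio: 10.0
Total dependency ratio: 76.9

Old-age dependency ratio = 45 708 / 457 353 × 100 = 10.0
Total dependency ratio = (305 970 + 45 708) / 457 353 × 100 = 351 678 / 457 353 × 100 = 76.9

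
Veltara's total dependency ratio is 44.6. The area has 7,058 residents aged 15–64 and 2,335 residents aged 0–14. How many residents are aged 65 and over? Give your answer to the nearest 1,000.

Aged 65 and over: 1,000

Total dependency ratio = (youth + elderly) / working-age × 100
44.6 = (2,335 + E) / 7,058 × 100
⇒ 1,000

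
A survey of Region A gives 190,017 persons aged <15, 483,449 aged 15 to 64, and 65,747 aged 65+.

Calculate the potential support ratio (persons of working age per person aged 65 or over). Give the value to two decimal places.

Potential support ratio = 483,449 / 65,747 = 7.35

Potential support ratio: 7.35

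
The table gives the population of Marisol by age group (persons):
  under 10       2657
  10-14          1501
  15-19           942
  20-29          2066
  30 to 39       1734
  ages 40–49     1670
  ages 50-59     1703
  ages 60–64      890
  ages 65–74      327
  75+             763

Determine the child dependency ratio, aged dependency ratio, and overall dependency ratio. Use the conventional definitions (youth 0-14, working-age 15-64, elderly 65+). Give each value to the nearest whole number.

0–14: 2657 + 1501 = 4158
15–64: 942 + 2066 + 1734 + 1670 + 1703 + 890 = 9005
65+: 327 + 763 = 1090
Youth dependency ratio = 4158 / 9005 × 100 = 46
Old-age dependency ratio = 1090 / 9005 × 100 = 12
Total dependency ratio = (4158 + 1090) / 9005 × 100 = 5248 / 9005 × 100 = 58

Youth dependency ratio: 46
Old-age dependency ratio: 12
Total dependency ratio: 58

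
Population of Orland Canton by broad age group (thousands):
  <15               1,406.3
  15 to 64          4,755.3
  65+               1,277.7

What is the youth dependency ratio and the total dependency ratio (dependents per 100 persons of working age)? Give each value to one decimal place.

Youth dependency ratio: 29.6
Total dependency ratio: 56.4

Youth dependency ratio = 1,406.3 / 4,755.3 × 100 = 29.6
Total dependency ratio = (1,406.3 + 1,277.7) / 4,755.3 × 100 = 2,684.0 / 4,755.3 × 100 = 56.4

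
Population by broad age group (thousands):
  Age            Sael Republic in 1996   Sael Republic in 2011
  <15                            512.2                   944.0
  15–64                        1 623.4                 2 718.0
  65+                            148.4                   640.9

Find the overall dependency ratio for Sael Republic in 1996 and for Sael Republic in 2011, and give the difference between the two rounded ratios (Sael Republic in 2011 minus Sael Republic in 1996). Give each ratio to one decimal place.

Sael Republic in 1996: 40.7
Sael Republic in 2011: 58.3
Difference: +17.6

Sael Republic in 1996: (512.2 + 148.4) / 1 623.4 × 100 = 660.6 / 1 623.4 × 100 = 40.7
Sael Republic in 2011: (944.0 + 640.9) / 2 718.0 × 100 = 1 584.9 / 2 718.0 × 100 = 58.3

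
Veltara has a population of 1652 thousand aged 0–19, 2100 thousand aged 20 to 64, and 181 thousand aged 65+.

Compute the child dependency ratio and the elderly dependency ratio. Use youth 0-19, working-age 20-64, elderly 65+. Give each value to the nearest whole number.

Youth dependency ratio: 79
Old-age dependency ratio: 9

Youth dependency ratio = 1652 / 2100 × 100 = 79
Old-age dependency ratio = 181 / 2100 × 100 = 9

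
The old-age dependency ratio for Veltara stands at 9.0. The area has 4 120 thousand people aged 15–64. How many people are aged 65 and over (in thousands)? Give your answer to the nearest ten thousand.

Aged 65 and over: 370

Old-age dependency ratio = elderly / working-age × 100
9.0 = E / 4 120 × 100
⇒ 370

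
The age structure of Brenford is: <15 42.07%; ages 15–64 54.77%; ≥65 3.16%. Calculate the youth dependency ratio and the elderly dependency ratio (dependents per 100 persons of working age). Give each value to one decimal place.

Youth dependency ratio = 42.07 / 54.77 × 100 = 76.8
Old-age dependency ratio = 3.16 / 54.77 × 100 = 5.8

Youth dependency ratio: 76.8
Old-age dependency ratio: 5.8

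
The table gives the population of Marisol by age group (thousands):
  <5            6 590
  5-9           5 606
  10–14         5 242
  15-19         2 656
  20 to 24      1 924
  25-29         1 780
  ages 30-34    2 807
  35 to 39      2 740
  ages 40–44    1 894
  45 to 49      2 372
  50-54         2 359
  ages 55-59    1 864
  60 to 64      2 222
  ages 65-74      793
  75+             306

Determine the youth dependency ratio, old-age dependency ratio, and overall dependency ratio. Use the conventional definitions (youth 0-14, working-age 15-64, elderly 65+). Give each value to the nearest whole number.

0–14: 6 590 + 5 606 + 5 242 = 17 438
15–64: 2 656 + 1 924 + 1 780 + 2 807 + 2 740 + 1 894 + 2 372 + 2 359 + 1 864 + 2 222 = 22 618
65+: 793 + 306 = 1 099
Youth dependency ratio = 17 438 / 22 618 × 100 = 77
Old-age dependency ratio = 1 099 / 22 618 × 100 = 5
Total dependency ratio = (17 438 + 1 099) / 22 618 × 100 = 18 537 / 22 618 × 100 = 82

Youth dependency ratio: 77
Old-age dependency ratio: 5
Total dependency ratio: 82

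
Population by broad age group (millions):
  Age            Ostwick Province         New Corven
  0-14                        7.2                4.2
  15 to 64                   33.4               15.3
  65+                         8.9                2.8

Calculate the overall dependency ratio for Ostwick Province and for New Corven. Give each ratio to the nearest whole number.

Ostwick Province: 48
New Corven: 46

Ostwick Province: (7.2 + 8.9) / 33.4 × 100 = 16.1 / 33.4 × 100 = 48
New Corven: (4.2 + 2.8) / 15.3 × 100 = 7.0 / 15.3 × 100 = 46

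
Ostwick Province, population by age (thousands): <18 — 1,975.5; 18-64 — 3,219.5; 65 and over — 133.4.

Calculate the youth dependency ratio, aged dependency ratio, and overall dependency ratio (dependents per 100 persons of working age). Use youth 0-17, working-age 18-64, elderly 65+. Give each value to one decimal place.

Youth dependency ratio: 61.4
Old-age dependency ratio: 4.1
Total dependency ratio: 65.5

Youth dependency ratio = 1,975.5 / 3,219.5 × 100 = 61.4
Old-age dependency ratio = 133.4 / 3,219.5 × 100 = 4.1
Total dependency ratio = (1,975.5 + 133.4) / 3,219.5 × 100 = 2,108.9 / 3,219.5 × 100 = 65.5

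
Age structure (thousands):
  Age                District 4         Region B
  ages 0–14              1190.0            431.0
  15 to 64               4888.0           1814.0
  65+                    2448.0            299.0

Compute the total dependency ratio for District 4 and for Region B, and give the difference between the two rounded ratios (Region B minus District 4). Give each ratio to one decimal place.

District 4: (1190.0 + 2448.0) / 4888.0 × 100 = 3638.0 / 4888.0 × 100 = 74.4
Region B: (431.0 + 299.0) / 1814.0 × 100 = 730.0 / 1814.0 × 100 = 40.2

District 4: 74.4
Region B: 40.2
Difference: -34.2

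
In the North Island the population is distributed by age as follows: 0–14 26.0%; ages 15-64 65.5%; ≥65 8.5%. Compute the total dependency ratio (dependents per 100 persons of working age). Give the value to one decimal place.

Total dependency ratio: 52.7

Total dependency ratio = (26.0 + 8.5) / 65.5 × 100 = 34.5 / 65.5 × 100 = 52.7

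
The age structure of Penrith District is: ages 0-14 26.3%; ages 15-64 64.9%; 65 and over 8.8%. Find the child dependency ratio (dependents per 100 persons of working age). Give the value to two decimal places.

Youth dependency ratio = 26.3 / 64.9 × 100 = 40.52

Youth dependency ratio: 40.52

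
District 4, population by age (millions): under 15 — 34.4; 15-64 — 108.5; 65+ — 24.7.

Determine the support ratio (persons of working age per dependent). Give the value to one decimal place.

Support ratio = 108.5 / (34.4 + 24.7) = 108.5 / 59.1 = 1.8

Support ratio: 1.8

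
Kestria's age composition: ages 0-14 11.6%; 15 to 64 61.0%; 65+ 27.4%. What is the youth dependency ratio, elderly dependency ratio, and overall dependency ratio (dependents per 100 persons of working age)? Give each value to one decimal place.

Youth dependency ratio = 11.6 / 61.0 × 100 = 19.0
Old-age dependency ratio = 27.4 / 61.0 × 100 = 44.9
Total dependency ratio = (11.6 + 27.4) / 61.0 × 100 = 39.0 / 61.0 × 100 = 63.9

Youth dependency ratio: 19.0
Old-age dependency ratio: 44.9
Total dependency ratio: 63.9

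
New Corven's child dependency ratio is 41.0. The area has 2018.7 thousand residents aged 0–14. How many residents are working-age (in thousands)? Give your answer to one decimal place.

Working-age: 4923.7

Youth dependency ratio = youth / working-age × 100
41.0 = 2018.7 / W × 100
⇒ 4923.7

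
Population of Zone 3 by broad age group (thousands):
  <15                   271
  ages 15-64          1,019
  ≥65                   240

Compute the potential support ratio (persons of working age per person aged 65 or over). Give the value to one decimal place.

Potential support ratio: 4.2

Potential support ratio = 1,019 / 240 = 4.2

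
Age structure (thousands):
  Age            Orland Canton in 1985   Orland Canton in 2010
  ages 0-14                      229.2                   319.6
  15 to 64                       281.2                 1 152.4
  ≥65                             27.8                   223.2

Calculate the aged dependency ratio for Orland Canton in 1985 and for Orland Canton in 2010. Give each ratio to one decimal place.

Orland Canton in 1985: 9.9
Orland Canton in 2010: 19.4

Orland Canton in 1985: 27.8 / 281.2 × 100 = 9.9
Orland Canton in 2010: 223.2 / 1 152.4 × 100 = 19.4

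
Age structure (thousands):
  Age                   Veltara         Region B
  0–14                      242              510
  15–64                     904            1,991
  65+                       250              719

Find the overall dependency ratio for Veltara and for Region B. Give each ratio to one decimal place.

Veltara: 54.4
Region B: 61.7

Veltara: (242 + 250) / 904 × 100 = 492 / 904 × 100 = 54.4
Region B: (510 + 719) / 1,991 × 100 = 1,229 / 1,991 × 100 = 61.7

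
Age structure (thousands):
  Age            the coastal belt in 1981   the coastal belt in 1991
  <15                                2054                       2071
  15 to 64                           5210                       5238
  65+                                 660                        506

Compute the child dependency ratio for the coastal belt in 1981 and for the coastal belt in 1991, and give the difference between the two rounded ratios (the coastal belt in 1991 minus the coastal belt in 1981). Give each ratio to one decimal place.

the coastal belt in 1981: 2054 / 5210 × 100 = 39.4
the coastal belt in 1991: 2071 / 5238 × 100 = 39.5

the coastal belt in 1981: 39.4
the coastal belt in 1991: 39.5
Difference: +0.1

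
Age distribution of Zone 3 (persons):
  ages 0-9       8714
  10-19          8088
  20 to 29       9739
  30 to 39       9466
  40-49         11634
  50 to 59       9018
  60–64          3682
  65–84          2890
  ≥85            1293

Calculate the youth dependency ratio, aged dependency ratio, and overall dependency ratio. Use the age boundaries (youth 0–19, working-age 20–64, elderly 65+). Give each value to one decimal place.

0–19: 8714 + 8088 = 16802
20–64: 9739 + 9466 + 11634 + 9018 + 3682 = 43539
65+: 2890 + 1293 = 4183
Youth dependency ratio = 16802 / 43539 × 100 = 38.6
Old-age dependency ratio = 4183 / 43539 × 100 = 9.6
Total dependency ratio = (16802 + 4183) / 43539 × 100 = 20985 / 43539 × 100 = 48.2

Youth dependency ratio: 38.6
Old-age dependency ratio: 9.6
Total dependency ratio: 48.2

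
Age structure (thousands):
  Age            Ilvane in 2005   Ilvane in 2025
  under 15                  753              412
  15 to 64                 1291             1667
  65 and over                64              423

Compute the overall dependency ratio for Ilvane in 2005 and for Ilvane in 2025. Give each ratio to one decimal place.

Ilvane in 2005: 63.3
Ilvane in 2025: 50.1

Ilvane in 2005: (753 + 64) / 1291 × 100 = 817 / 1291 × 100 = 63.3
Ilvane in 2025: (412 + 423) / 1667 × 100 = 835 / 1667 × 100 = 50.1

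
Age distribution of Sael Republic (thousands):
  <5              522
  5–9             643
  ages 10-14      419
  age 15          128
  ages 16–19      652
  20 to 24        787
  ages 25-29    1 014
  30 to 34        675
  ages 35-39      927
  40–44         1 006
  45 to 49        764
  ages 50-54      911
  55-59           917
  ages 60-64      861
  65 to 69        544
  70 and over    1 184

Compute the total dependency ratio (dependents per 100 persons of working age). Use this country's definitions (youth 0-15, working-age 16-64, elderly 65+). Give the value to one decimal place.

Total dependency ratio: 40.4

0–15: 522 + 643 + 419 + 128 = 1 712
16–64: 652 + 787 + 1 014 + 675 + 927 + 1 006 + 764 + 911 + 917 + 861 = 8 514
65+: 544 + 1 184 = 1 728
Total dependency ratio = (1 712 + 1 728) / 8 514 × 100 = 3 440 / 8 514 × 100 = 40.4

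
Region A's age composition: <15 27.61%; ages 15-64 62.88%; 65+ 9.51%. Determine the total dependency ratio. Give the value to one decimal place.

Total dependency ratio = (27.61 + 9.51) / 62.88 × 100 = 37.12 / 62.88 × 100 = 59.0

Total dependency ratio: 59.0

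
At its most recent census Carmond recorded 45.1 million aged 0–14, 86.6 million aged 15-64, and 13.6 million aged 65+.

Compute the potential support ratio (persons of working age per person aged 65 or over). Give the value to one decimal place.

Potential support ratio: 6.4

Potential support ratio = 86.6 / 13.6 = 6.4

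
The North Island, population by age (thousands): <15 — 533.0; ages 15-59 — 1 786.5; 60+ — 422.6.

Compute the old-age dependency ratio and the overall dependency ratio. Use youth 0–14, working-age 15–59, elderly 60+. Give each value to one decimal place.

Old-age dependency ratio = 422.6 / 1 786.5 × 100 = 23.7
Total dependency ratio = (533.0 + 422.6) / 1 786.5 × 100 = 955.6 / 1 786.5 × 100 = 53.5

Old-age dependency ratio: 23.7
Total dependency ratio: 53.5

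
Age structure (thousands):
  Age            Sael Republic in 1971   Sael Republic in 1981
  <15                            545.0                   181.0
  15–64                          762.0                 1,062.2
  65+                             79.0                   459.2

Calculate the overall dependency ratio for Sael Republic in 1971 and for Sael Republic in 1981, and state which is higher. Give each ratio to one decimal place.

Sael Republic in 1971: 81.9
Sael Republic in 1981: 60.3
Higher: Sael Republic in 1971

Sael Republic in 1971: (545.0 + 79.0) / 762.0 × 100 = 624.0 / 762.0 × 100 = 81.9
Sael Republic in 1981: (181.0 + 459.2) / 1,062.2 × 100 = 640.2 / 1,062.2 × 100 = 60.3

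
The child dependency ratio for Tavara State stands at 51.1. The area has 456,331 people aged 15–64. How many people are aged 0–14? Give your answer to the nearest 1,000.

Aged 0–14: 233,000

Youth dependency ratio = youth / working-age × 100
51.1 = Y / 456,331 × 100
⇒ 233,000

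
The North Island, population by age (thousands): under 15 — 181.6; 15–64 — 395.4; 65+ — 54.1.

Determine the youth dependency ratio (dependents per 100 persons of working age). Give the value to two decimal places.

Youth dependency ratio: 45.93

Youth dependency ratio = 181.6 / 395.4 × 100 = 45.93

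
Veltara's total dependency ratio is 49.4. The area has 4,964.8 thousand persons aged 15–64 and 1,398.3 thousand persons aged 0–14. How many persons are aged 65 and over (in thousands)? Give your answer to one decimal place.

Aged 65 and over: 1,054.3

Total dependency ratio = (youth + elderly) / working-age × 100
49.4 = (1,398.3 + E) / 4,964.8 × 100
⇒ 1,054.3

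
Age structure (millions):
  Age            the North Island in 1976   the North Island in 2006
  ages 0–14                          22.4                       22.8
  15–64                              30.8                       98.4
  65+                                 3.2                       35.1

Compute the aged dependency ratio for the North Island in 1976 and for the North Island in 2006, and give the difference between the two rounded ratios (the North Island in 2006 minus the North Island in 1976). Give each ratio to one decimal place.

the North Island in 1976: 3.2 / 30.8 × 100 = 10.4
the North Island in 2006: 35.1 / 98.4 × 100 = 35.7

the North Island in 1976: 10.4
the North Island in 2006: 35.7
Difference: +25.3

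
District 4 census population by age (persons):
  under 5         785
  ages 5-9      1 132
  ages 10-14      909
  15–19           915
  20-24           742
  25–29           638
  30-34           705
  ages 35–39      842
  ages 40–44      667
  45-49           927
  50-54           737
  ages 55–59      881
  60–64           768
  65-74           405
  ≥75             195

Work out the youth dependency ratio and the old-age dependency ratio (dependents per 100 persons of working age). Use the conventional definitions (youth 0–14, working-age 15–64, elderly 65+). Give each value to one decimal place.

Youth dependency ratio: 36.1
Old-age dependency ratio: 7.7

0–14: 785 + 1 132 + 909 = 2 826
15–64: 915 + 742 + 638 + 705 + 842 + 667 + 927 + 737 + 881 + 768 = 7 822
65+: 405 + 195 = 600
Youth dependency ratio = 2 826 / 7 822 × 100 = 36.1
Old-age dependency ratio = 600 / 7 822 × 100 = 7.7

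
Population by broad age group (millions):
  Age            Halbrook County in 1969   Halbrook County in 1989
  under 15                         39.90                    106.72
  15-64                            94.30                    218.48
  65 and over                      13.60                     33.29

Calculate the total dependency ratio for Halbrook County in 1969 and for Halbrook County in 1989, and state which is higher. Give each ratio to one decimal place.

Halbrook County in 1969: (39.90 + 13.60) / 94.30 × 100 = 53.50 / 94.30 × 100 = 56.7
Halbrook County in 1989: (106.72 + 33.29) / 218.48 × 100 = 140.01 / 218.48 × 100 = 64.1

Halbrook County in 1969: 56.7
Halbrook County in 1989: 64.1
Higher: Halbrook County in 1989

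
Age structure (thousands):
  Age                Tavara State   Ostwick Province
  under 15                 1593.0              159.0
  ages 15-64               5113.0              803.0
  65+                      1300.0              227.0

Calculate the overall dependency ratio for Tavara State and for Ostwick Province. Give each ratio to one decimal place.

Tavara State: (1593.0 + 1300.0) / 5113.0 × 100 = 2893.0 / 5113.0 × 100 = 56.6
Ostwick Province: (159.0 + 227.0) / 803.0 × 100 = 386.0 / 803.0 × 100 = 48.1

Tavara State: 56.6
Ostwick Province: 48.1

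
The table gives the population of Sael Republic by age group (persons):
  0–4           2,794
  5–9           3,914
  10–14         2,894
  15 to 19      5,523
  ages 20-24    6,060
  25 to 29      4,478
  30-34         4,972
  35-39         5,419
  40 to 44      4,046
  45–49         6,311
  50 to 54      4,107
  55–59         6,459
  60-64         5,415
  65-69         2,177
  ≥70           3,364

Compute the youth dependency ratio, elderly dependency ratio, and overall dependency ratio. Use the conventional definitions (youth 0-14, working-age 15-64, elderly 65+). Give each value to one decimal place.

Youth dependency ratio: 18.2
Old-age dependency ratio: 10.5
Total dependency ratio: 28.7

0–14: 2,794 + 3,914 + 2,894 = 9,602
15–64: 5,523 + 6,060 + 4,478 + 4,972 + 5,419 + 4,046 + 6,311 + 4,107 + 6,459 + 5,415 = 52,790
65+: 2,177 + 3,364 = 5,541
Youth dependency ratio = 9,602 / 52,790 × 100 = 18.2
Old-age dependency ratio = 5,541 / 52,790 × 100 = 10.5
Total dependency ratio = (9,602 + 5,541) / 52,790 × 100 = 15,143 / 52,790 × 100 = 28.7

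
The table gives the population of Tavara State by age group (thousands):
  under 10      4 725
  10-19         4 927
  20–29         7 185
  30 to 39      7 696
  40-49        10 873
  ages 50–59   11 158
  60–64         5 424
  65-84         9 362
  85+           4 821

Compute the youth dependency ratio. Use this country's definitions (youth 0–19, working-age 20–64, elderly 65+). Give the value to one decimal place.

Youth dependency ratio: 22.8

0–19: 4 725 + 4 927 = 9 652
20–64: 7 185 + 7 696 + 10 873 + 11 158 + 5 424 = 42 336
65+: 9 362 + 4 821 = 14 183
Youth dependency ratio = 9 652 / 42 336 × 100 = 22.8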